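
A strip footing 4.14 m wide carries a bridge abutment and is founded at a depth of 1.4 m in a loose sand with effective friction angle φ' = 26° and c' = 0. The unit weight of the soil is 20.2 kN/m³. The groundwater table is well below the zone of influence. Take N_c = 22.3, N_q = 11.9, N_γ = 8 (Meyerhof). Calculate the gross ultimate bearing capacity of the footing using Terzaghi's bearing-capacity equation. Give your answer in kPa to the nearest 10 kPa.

q = γ·D_f = 20.2 × 1.4 = 28.28 kPa.
q·N_q = 28.28 × 11.9 = 336.53 kPa
0.5·γ·B·N_γ = 0.5 × 20.2 × 4.14 × 8 = 334.51 kPa
q_ult = 336.53 + 334.51 = 671.04 kPa.

q_ult ≈ 670 kPa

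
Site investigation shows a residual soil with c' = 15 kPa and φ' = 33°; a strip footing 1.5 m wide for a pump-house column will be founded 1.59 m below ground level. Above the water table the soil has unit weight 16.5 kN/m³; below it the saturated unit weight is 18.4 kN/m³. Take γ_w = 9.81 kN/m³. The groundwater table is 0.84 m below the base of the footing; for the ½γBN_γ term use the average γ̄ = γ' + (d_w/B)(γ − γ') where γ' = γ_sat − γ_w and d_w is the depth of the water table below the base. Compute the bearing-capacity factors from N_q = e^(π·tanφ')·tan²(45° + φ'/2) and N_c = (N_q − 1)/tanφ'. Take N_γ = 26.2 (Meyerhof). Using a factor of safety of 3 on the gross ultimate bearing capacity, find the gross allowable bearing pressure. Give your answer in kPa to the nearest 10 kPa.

N_q = e^(π·tan33°)·tan²(61.5°) = 26.09; N_c = (N_q − 1)/tanφ' = 38.64.
Overburden at base level: q = 16.5 × 1.59 = 26.235 kPa.
The water table is 0.84 m below the base (< B = 1.5 m), so the ½γBN_γ term uses γ̄ = γ' + (d_w/B)(γ − γ') = 8.59 + (0.84/1.5)(16.5 − 8.59) = 13.02 kN/m³.
Cohesion term c·N_c = 15 × 38.638 = 579.57 kPa; surcharge term q·N_q = 26.235 × 26.092 = 684.52 kPa; self-weight term 0.5·γ·B·N_γ = 0.5 × 13.02 × 1.5 × 26.2 = 255.84 kPa.
q_ult = 579.57 + 684.52 + 255.84 = 1519.9 kPa.
q_all = 1519.9 / 3 = 506.64 kPa.

q_all ≈ 510 kPa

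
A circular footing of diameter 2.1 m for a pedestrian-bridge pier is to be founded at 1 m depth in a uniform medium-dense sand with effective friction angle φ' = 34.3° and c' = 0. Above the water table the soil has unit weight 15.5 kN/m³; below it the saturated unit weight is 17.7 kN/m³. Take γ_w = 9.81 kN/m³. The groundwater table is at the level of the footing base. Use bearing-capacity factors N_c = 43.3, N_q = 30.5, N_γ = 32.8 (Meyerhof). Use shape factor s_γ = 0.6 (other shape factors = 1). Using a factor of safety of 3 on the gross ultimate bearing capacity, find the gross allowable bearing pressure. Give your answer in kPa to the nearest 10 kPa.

q_all ≈ 210 kPa

q = γ·D_f = 15.5 × 1 = 15.5 kPa.
For the ½γBN_γ term take γ' = 17.7 − 9.81 = 7.89 kN/m³ (soil below base is submerged).
q·N_q = 15.5 × 30.5 = 472.75 kPa
0.5·γ·B·N_γ·s_γ = 0.5 × 7.89 × 2.1 × 32.8 × 0.6 = 163.04 kPa
q_ult = 472.75 + 163.04 = 635.79 kPa.
q_all = 635.79 / 3 = 211.93 kPa.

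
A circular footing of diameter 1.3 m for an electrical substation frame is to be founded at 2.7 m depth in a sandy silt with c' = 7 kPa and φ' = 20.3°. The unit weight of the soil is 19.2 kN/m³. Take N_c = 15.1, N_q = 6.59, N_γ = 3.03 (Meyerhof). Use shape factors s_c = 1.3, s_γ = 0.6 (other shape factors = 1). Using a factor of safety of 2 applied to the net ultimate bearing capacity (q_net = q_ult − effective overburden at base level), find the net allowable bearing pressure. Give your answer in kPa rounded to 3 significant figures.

q_all(net) ≈ 225 kPa

Overburden at base level: q = 19.2 × 2.7 = 51.84 kPa.
Cohesion term c·N_c·s_c = 7 × 15.1 × 1.3 = 137.41 kPa; surcharge term q·N_q = 51.84 × 6.59 = 341.63 kPa; self-weight term 0.5·γ·B·N_γ·s_γ = 0.5 × 19.2 × 1.3 × 3.03 × 0.6 = 22.689 kPa.
q_ult = 137.41 + 341.63 + 22.689 = 501.72 kPa.
Net ultimate: q_net = 501.72 − 51.84 = 449.88 kPa.
q_all(net) = 449.88 / 2 = 224.94 kPa.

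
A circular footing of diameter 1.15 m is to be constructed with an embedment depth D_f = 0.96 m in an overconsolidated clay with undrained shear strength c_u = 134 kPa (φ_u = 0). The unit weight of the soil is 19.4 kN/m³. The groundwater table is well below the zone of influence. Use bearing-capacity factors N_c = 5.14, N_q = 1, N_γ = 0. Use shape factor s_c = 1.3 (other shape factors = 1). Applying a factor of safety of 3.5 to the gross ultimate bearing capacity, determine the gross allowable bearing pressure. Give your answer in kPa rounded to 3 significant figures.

q_all ≈ 261 kPa

q = γ·D_f = 19.4 × 0.96 = 18.624 kPa.
c·N_c·s_c = 134 × 5.14 × 1.3 = 895.39 kPa
q·N_q = 18.624 × 1 = 18.624 kPa
q_ult = 895.39 + 18.624 = 914.01 kPa.
q_all = q_ult / FS = 914.01 / 3.5 = 261.15 kPa.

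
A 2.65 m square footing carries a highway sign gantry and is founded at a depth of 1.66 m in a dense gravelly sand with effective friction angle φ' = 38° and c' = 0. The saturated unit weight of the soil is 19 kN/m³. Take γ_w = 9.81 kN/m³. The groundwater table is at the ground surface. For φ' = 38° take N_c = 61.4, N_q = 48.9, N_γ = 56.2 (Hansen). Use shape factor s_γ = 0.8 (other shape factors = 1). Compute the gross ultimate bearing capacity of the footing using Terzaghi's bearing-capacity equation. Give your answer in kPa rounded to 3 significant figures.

Water table at ground surface, so effective unit weight γ' = 19 − 9.81 = 9.19 kN/m³ is used throughout; overburden q = 9.19 × 1.66 = 15.255 kPa; the same γ' applies in the ½γBN_γ term.
Surcharge term q·N_q = 15.255 × 48.9 = 745.99 kPa; self-weight term 0.5·γ·B·N_γ·s_γ = 0.5 × 9.19 × 2.65 × 56.2 × 0.8 = 547.47 kPa.
q_ult = 745.99 + 547.47 = 1293.5 kPa.

q_ult ≈ 1290 kPa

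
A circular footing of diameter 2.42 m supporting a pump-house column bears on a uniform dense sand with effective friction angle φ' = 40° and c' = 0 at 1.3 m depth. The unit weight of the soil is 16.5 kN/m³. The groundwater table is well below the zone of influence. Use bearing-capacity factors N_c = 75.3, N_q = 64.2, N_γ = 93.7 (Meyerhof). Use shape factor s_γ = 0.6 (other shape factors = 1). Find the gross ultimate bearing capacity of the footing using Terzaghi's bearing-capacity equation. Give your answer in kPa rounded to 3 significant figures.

q_ult ≈ 2500 kPa

Effective surcharge at the founding depth q = γ·D_f = 16.5 × 1.3 = 21.45 kPa.
q_ult = q·N_q + 0.5·γ·B·N_γ·s_γ
     = 21.45 × 64.2 + 0.5 × 16.5 × 2.42 × 93.7 × 0.6
     = 1377.1 + 1122.4 = 2499.5 kPa.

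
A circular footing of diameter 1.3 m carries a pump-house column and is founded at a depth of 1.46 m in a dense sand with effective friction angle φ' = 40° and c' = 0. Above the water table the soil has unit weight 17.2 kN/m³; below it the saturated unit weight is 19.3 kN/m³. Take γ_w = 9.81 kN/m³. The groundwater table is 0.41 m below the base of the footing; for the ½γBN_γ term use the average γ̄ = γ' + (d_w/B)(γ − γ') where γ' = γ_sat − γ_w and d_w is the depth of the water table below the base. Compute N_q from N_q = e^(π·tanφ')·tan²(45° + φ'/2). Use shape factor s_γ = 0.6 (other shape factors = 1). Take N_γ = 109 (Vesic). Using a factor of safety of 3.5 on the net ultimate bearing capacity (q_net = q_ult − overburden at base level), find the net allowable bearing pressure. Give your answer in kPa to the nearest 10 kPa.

q_all(net) ≈ 600 kPa

N_q = e^(π·tan40°)·tan²(65°) = 64.2.
Overburden at base level: q = 17.2 × 1.46 = 25.112 kPa.
The water table is 0.41 m below the base (< B = 1.3 m), so the ½γBN_γ term uses γ̄ = γ' + (d_w/B)(γ − γ') = 9.49 + (0.41/1.3)(17.2 − 9.49) = 11.922 kN/m³.
Surcharge term q·N_q = 25.112 × 64.195 = 1612.1 kPa; self-weight term 0.5·γ·B·N_γ·s_γ = 0.5 × 11.922 × 1.3 × 109 × 0.6 = 506.79 kPa.
q_ult = 1612.1 + 506.79 = 2118.9 kPa.
q_net = 2118.9 − 25.112 = 2093.7 kPa.
q_all(net) = 2093.7 / 3.5 = 598.21 kPa.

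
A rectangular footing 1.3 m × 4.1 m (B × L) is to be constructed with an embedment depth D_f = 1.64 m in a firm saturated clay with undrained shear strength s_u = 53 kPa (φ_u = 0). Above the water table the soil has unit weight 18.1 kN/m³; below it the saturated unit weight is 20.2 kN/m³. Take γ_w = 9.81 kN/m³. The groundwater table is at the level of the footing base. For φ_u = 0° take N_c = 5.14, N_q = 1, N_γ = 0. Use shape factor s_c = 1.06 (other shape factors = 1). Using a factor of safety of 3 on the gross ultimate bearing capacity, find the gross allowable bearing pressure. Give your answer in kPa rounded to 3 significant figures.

q_all ≈ 106 kPa

Overburden at base level: q = 18.1 × 1.64 = 29.684 kPa.
Cohesion term c·N_c·s_c = 53 × 5.14 × 1.06 = 288.77 kPa; surcharge term q·N_q = 29.684 × 1 = 29.684 kPa.
q_ult = 288.77 + 29.684 = 318.45 kPa.
q_all = 318.45 / 3 = 106.15 kPa.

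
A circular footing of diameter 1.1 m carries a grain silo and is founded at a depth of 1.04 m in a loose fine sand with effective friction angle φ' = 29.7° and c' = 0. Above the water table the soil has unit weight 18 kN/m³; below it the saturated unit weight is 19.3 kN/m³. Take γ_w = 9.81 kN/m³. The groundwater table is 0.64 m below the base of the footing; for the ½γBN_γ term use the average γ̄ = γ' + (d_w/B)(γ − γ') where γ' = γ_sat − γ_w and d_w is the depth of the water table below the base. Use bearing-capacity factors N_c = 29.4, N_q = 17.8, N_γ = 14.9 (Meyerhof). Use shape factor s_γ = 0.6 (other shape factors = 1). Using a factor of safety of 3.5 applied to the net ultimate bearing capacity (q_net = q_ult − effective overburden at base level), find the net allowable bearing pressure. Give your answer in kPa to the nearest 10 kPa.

q_all(net) ≈ 110 kPa

Overburden at base level: q = 18 × 1.04 = 18.72 kPa.
The water table is 0.64 m below the base (< B = 1.1 m), so the ½γBN_γ term uses γ̄ = γ' + (d_w/B)(γ − γ') = 9.49 + (0.64/1.1)(18 − 9.49) = 14.441 kN/m³.
Surcharge term q·N_q = 18.72 × 17.8 = 333.22 kPa; self-weight term 0.5·γ·B·N_γ·s_γ = 0.5 × 14.441 × 1.1 × 14.9 × 0.6 = 71.008 kPa.
q_ult = 333.22 + 71.008 = 404.22 kPa.
Net ultimate: q_net = 404.22 − 18.72 = 385.5 kPa.
q_all(net) = 385.5 / 3.5 = 110.14 kPa.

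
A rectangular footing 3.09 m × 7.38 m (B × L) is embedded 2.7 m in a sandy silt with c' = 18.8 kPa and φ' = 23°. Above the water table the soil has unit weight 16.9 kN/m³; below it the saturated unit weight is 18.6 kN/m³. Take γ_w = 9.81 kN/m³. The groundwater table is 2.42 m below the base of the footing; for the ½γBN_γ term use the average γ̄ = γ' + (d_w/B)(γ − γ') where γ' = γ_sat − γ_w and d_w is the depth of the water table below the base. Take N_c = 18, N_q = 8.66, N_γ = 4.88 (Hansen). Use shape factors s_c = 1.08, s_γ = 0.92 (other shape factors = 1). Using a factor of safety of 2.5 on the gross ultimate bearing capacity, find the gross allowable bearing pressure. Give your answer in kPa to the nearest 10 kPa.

q_all ≈ 350 kPa

q = γ·D_f = 16.9 × 2.7 = 45.63 kPa.
γ' = 8.79 kN/m³; averaging over the depth B below the base, γ̄ = γ' + (d_w/B)(γ − γ') = 15.142 kN/m³.
c·N_c·s_c = 18.8 × 18 × 1.08 = 365.47 kPa
q·N_q = 45.63 × 8.66 = 395.16 kPa
0.5·γ·B·N_γ·s_γ = 0.5 × 15.142 × 3.09 × 4.88 × 0.92 = 105.03 kPa
q_ult = 365.47 + 395.16 + 105.03 = 865.66 kPa.
q_all = 865.66 / 2.5 = 346.26 kPa.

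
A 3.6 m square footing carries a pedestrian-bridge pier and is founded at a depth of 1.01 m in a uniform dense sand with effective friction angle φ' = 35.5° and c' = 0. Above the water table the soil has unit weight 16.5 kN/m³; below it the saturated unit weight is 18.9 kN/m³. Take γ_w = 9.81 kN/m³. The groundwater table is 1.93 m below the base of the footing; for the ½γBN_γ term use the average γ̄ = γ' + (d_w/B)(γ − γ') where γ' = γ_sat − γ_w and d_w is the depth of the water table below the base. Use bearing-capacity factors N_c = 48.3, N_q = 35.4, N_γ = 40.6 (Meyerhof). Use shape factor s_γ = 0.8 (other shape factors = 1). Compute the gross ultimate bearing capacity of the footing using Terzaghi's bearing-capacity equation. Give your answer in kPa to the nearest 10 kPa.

q_ult ≈ 1350 kPa

q = γ·D_f = 16.5 × 1.01 = 16.665 kPa.
γ' = 9.09 kN/m³; averaging over the depth B below the base, γ̄ = γ' + (d_w/B)(γ − γ') = 13.063 kN/m³.
q·N_q = 16.665 × 35.4 = 589.94 kPa
0.5·γ·B·N_γ·s_γ = 0.5 × 13.063 × 3.6 × 40.6 × 0.8 = 763.69 kPa
q_ult = 589.94 + 763.69 = 1353.6 kPa.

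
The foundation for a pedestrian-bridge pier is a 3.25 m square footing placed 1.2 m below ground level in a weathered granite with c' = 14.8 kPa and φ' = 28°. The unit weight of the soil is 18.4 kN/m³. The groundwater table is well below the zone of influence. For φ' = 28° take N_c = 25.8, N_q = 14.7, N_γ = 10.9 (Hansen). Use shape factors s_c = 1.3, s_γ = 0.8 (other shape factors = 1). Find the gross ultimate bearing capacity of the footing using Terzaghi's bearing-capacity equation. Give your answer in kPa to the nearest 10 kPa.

Overburden at base level: q = 18.4 × 1.2 = 22.08 kPa.
Cohesion term c·N_c·s_c = 14.8 × 25.8 × 1.3 = 496.39 kPa; surcharge term q·N_q = 22.08 × 14.7 = 324.58 kPa; self-weight term 0.5·γ·B·N_γ·s_γ = 0.5 × 18.4 × 3.25 × 10.9 × 0.8 = 260.73 kPa.
q_ult = 496.39 + 324.58 + 260.73 = 1081.7 kPa.

q_ult ≈ 1080 kPa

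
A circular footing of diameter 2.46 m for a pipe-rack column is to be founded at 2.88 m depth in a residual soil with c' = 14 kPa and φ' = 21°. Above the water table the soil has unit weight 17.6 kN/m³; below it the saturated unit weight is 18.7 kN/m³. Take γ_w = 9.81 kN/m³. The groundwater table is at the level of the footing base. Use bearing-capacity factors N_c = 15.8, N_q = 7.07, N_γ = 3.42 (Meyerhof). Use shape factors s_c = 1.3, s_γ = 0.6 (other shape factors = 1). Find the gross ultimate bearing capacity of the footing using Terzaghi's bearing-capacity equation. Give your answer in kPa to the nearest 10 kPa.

Overburden at base level: q = 17.6 × 2.88 = 50.688 kPa.
Below the base the soil is submerged, so the ½γBN_γ term uses γ' = 18.7 − 9.81 = 8.89 kN/m³.
Cohesion term c·N_c·s_c = 14 × 15.8 × 1.3 = 287.56 kPa; surcharge term q·N_q = 50.688 × 7.07 = 358.36 kPa; self-weight term 0.5·γ·B·N_γ·s_γ = 0.5 × 8.89 × 2.46 × 3.42 × 0.6 = 22.438 kPa.
q_ult = 287.56 + 358.36 + 22.438 = 668.36 kPa.

q_ult ≈ 670 kPa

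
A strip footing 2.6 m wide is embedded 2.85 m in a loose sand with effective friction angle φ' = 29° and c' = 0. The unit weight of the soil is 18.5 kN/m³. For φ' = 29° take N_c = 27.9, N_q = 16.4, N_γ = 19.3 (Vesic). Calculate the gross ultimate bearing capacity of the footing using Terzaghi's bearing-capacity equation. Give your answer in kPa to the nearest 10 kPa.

q_ult ≈ 1330 kPa

Effective surcharge at the founding depth q = γ·D_f = 18.5 × 2.85 = 52.725 kPa.
q_ult = q·N_q + 0.5·γ·B·N_γ
     = 52.725 × 16.4 + 0.5 × 18.5 × 2.6 × 19.3
     = 864.69 + 464.17 = 1328.9 kPa.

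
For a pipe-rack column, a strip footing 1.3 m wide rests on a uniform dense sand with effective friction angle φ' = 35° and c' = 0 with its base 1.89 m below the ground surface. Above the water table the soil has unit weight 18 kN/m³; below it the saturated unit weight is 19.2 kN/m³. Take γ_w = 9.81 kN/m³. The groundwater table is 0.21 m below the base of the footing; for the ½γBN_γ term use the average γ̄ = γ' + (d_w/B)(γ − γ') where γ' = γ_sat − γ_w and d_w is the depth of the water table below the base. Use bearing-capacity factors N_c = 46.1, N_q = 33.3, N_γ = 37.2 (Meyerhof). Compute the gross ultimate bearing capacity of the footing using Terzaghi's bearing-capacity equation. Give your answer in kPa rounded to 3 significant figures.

Overburden at base level: q = 18 × 1.89 = 34.02 kPa.
The water table is 0.21 m below the base (< B = 1.3 m), so the ½γBN_γ term uses γ̄ = γ' + (d_w/B)(γ − γ') = 9.39 + (0.21/1.3)(18 − 9.39) = 10.781 kN/m³.
Surcharge term q·N_q = 34.02 × 33.3 = 1132.9 kPa; self-weight term 0.5·γ·B·N_γ = 0.5 × 10.781 × 1.3 × 37.2 = 260.68 kPa.
q_ult = 1132.9 + 260.68 = 1393.5 kPa.

q_ult ≈ 1390 kPa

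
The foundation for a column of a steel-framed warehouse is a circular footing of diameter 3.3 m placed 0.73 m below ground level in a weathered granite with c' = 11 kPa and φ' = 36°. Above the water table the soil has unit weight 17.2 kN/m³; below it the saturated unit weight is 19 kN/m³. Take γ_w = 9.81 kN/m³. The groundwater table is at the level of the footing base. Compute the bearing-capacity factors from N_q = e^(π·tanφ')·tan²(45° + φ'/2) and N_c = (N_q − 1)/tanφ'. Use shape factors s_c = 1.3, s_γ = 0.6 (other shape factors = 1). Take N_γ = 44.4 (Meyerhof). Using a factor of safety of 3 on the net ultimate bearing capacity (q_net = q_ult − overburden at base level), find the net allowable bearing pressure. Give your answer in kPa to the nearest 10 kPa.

N_q = e^(π·tan36°)·tan²(63°) = 37.75; N_c = (N_q − 1)/tanφ' = 50.59.
Overburden at base level: q = 17.2 × 0.73 = 12.556 kPa.
Below the base the soil is submerged, so the ½γBN_γ term uses γ' = 19 − 9.81 = 9.19 kN/m³.
Cohesion term c·N_c·s_c = 11 × 50.585 × 1.3 = 723.37 kPa; surcharge term q·N_q = 12.556 × 37.752 = 474.02 kPa; self-weight term 0.5·γ·B·N_γ·s_γ = 0.5 × 9.19 × 3.3 × 44.4 × 0.6 = 403.96 kPa.
q_ult = 723.37 + 474.02 + 403.96 = 1601.3 kPa.
q_net = 1601.3 − 12.556 = 1588.8 kPa.
q_all(net) = 1588.8 / 3 = 529.6 kPa.

q_all(net) ≈ 530 kPa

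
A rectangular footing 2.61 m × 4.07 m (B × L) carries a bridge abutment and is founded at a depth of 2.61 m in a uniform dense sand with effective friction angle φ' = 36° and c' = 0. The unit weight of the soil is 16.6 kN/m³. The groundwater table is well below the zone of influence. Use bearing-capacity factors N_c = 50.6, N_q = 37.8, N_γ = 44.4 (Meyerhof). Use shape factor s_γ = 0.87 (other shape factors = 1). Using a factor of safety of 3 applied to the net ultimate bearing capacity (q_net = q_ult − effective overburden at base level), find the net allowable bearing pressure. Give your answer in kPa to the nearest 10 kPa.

q_all(net) ≈ 810 kPa

Effective surcharge at the founding depth q = γ·D_f = 16.6 × 2.61 = 43.326 kPa.
q_ult = q·N_q + 0.5·γ·B·N_γ·s_γ
     = 43.326 × 37.8 + 0.5 × 16.6 × 2.61 × 44.4 × 0.87
     = 1637.7 + 836.8 = 2474.5 kPa.
Net ultimate: q_net = 2474.5 − 43.326 = 2431.2 kPa.
q_all(net) = 2431.2 / 3 = 810.4 kPa.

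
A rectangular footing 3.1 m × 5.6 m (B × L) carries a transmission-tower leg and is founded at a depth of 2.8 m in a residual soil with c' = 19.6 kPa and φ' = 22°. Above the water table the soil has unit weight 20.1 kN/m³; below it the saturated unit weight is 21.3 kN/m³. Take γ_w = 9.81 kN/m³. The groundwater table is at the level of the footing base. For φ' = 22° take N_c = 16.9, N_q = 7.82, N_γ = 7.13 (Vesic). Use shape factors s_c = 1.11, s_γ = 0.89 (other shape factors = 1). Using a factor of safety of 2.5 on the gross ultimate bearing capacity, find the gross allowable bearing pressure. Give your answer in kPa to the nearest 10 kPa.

q_all ≈ 370 kPa

q = γ·D_f = 20.1 × 2.8 = 56.28 kPa.
For the ½γBN_γ term take γ' = 21.3 − 9.81 = 11.49 kN/m³ (soil below base is submerged).
c·N_c·s_c = 19.6 × 16.9 × 1.11 = 367.68 kPa
q·N_q = 56.28 × 7.82 = 440.11 kPa
0.5·γ·B·N_γ·s_γ = 0.5 × 11.49 × 3.1 × 7.13 × 0.89 = 113.01 kPa
q_ult = 367.68 + 440.11 + 113.01 = 920.8 kPa.
q_all = 920.8 / 2.5 = 368.32 kPa.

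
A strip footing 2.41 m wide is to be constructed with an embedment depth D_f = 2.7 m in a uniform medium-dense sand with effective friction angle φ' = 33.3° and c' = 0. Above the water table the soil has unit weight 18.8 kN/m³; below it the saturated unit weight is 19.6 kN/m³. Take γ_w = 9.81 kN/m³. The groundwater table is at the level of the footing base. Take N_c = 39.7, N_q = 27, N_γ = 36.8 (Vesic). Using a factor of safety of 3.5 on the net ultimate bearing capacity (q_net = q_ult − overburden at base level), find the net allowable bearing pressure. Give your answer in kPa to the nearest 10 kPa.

q_all(net) ≈ 500 kPa

q = γ·D_f = 18.8 × 2.7 = 50.76 kPa.
For the ½γBN_γ term take γ' = 19.6 − 9.81 = 9.79 kN/m³ (soil below base is submerged).
q·N_q = 50.76 × 27 = 1370.5 kPa
0.5·γ·B·N_γ = 0.5 × 9.79 × 2.41 × 36.8 = 434.13 kPa
q_ult = 1370.5 + 434.13 = 1804.6 kPa.
q_net = 1804.6 − 50.76 = 1753.9 kPa.
q_all(net) = 1753.9 / 3.5 = 501.11 kPa.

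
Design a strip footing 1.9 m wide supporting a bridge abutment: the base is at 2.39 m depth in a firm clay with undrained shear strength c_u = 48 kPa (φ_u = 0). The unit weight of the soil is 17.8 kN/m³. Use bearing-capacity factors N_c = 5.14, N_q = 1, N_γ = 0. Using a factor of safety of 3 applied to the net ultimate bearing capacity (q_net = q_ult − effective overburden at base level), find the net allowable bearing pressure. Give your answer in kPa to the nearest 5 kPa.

q_all(net) ≈ 80 kPa

Overburden at base level: q = 17.8 × 2.39 = 42.542 kPa.
Cohesion term c·N_c = 48 × 5.14 = 246.72 kPa; surcharge term q·N_q = 42.542 × 1 = 42.542 kPa.
q_ult = 246.72 + 42.542 = 289.26 kPa.
Net ultimate: q_net = 289.26 − 42.542 = 246.72 kPa.
q_all(net) = 246.72 / 3 = 82.24 kPa.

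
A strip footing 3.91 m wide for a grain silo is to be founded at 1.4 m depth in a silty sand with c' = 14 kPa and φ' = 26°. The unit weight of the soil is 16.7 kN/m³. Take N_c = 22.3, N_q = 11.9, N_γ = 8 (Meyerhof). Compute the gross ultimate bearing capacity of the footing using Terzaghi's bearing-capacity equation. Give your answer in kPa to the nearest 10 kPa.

q_ult ≈ 850 kPa

q = γ·D_f = 16.7 × 1.4 = 23.38 kPa.
c·N_c = 14 × 22.3 = 312.2 kPa
q·N_q = 23.38 × 11.9 = 278.22 kPa
0.5·γ·B·N_γ = 0.5 × 16.7 × 3.91 × 8 = 261.19 kPa
q_ult = 312.2 + 278.22 + 261.19 = 851.61 kPa.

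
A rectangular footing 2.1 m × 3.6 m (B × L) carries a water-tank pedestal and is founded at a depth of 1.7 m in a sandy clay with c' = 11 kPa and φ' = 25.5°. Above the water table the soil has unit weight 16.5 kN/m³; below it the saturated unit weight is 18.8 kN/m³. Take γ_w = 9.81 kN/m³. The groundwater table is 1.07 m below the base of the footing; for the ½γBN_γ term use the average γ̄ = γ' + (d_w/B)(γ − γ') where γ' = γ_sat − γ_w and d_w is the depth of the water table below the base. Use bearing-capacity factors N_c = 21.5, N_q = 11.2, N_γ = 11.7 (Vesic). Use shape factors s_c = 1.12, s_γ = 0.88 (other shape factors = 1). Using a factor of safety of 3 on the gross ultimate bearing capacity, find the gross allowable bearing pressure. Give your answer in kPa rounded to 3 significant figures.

q_all ≈ 239 kPa

Effective surcharge at the founding depth q = γ·D_f = 16.5 × 1.7 = 28.05 kPa.
With d_w = 1.07 m < B, γ̄ = 8.99 + (1.07/2.1) × (16.5 − 8.99) = 12.817 kN/m³.
q_ult = c·N_c·s_c + q·N_q + 0.5·γ·B·N_γ·s_γ
     = 11 × 21.5 × 1.12 + 28.05 × 11.2 + 0.5 × 12.817 × 2.1 × 11.7 × 0.88
     = 264.88 + 314.16 + 138.56 = 717.6 kPa.
q_all = 717.6 / 3 = 239.2 kPa.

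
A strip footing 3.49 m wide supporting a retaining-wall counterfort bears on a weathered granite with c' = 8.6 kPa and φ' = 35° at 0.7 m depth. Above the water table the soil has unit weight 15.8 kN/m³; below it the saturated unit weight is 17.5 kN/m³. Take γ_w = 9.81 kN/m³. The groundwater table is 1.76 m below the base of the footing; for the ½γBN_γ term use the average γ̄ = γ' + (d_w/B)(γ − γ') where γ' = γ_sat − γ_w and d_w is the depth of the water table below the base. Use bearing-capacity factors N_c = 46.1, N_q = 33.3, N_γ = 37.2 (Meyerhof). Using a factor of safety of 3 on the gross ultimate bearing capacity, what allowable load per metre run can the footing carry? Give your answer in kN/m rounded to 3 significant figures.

Overburden at base level: q = 15.8 × 0.7 = 11.06 kPa.
The water table is 1.76 m below the base (< B = 3.49 m), so the ½γBN_γ term uses γ̄ = γ' + (d_w/B)(γ − γ') = 7.69 + (1.76/3.49)(15.8 − 7.69) = 11.78 kN/m³.
Cohesion term c·N_c = 8.6 × 46.1 = 396.46 kPa; surcharge term q·N_q = 11.06 × 33.3 = 368.3 kPa; self-weight term 0.5·γ·B·N_γ = 0.5 × 11.78 × 3.49 × 37.2 = 764.68 kPa.
q_ult = 396.46 + 368.3 + 764.68 = 1529.4 kPa.
Gross allowable pressure q_all = 1529.4 / 3 = 509.81 kPa.
Allowable wall load = q_all × B = 509.81 × 3.49 = 1779.2 kN per metre run.

≈ 1780 kN/m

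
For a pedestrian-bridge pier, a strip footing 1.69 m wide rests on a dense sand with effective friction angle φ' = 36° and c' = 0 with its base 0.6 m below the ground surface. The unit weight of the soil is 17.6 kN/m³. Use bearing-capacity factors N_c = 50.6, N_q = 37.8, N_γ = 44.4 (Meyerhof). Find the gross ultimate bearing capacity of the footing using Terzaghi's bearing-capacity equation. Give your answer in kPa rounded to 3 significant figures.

Effective surcharge at the founding depth q = γ·D_f = 17.6 × 0.6 = 10.56 kPa.
q_ult = q·N_q + 0.5·γ·B·N_γ
     = 10.56 × 37.8 + 0.5 × 17.6 × 1.69 × 44.4
     = 399.17 + 660.32 = 1059.5 kPa.

q_ult ≈ 1060 kPa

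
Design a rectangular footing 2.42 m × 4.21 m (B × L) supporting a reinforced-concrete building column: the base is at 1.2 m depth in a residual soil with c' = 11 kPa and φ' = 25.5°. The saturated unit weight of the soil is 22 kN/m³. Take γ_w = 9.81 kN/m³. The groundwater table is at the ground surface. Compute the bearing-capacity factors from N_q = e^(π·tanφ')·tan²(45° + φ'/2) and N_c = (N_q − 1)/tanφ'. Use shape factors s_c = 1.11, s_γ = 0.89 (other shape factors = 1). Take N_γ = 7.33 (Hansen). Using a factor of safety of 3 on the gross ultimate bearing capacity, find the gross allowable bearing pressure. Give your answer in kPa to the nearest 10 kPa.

q_all ≈ 170 kPa

N_q = e^(π·tan25.5°)·tan²(57.75°) = 11.24; N_c = (N_q − 1)/tanφ' = 21.47.
With the water table at the surface the whole profile is submerged: γ' = 22 − 9.81 = 12.19 kN/m³, so q = γ'·D_f = 14.628 kPa; the same γ' applies in the ½γBN_γ term.
q_ult = c·N_c·s_c + q·N_q + 0.5·γ·B·N_γ·s_γ
     = 11 × 21.469 × 1.11 + 14.628 × 11.24 + 0.5 × 12.19 × 2.42 × 7.33 × 0.89
     = 262.14 + 164.42 + 96.224 = 522.79 kPa.
q_all = 522.79 / 3 = 174.26 kPa.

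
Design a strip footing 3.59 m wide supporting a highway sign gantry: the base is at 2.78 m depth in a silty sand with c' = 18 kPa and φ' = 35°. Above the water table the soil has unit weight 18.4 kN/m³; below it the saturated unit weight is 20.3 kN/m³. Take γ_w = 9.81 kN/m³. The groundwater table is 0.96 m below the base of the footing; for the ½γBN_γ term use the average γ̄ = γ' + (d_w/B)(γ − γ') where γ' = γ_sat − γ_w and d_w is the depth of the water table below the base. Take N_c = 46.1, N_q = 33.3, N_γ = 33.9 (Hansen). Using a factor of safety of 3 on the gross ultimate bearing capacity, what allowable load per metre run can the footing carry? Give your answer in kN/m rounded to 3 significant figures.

Overburden at base level: q = 18.4 × 2.78 = 51.152 kPa.
The water table is 0.96 m below the base (< B = 3.59 m), so the ½γBN_γ term uses γ̄ = γ' + (d_w/B)(γ − γ') = 10.49 + (0.96/3.59)(18.4 − 10.49) = 12.605 kN/m³.
Cohesion term c·N_c = 18 × 46.1 = 829.8 kPa; surcharge term q·N_q = 51.152 × 33.3 = 1703.4 kPa; self-weight term 0.5·γ·B·N_γ = 0.5 × 12.605 × 3.59 × 33.9 = 767.03 kPa.
q_ult = 829.8 + 1703.4 + 767.03 = 3300.2 kPa.
Gross allowable pressure q_all = 3300.2 / 3 = 1100.1 kPa.
Allowable wall load = q_all × B = 1100.1 × 3.59 = 3949.2 kN per metre run.

≈ 3950 kN/m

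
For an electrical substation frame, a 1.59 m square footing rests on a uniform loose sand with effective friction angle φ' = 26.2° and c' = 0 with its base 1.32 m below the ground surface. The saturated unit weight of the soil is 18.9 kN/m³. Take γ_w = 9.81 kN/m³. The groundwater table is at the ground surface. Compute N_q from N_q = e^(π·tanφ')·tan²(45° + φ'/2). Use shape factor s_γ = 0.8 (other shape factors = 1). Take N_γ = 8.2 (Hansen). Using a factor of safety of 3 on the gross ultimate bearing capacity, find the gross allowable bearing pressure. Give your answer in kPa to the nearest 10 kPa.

N_q = e^(π·tan26.2°)·tan²(58.1°) = 12.11.
γ' = 18.9 − 9.81 = 9.09 kN/m³ (submerged throughout). q = 9.09 × 1.32 = 11.999 kPa; the same γ' applies in the ½γBN_γ term.
q·N_q = 11.999 × 12.11 = 145.31 kPa
0.5·γ·B·N_γ·s_γ = 0.5 × 9.09 × 1.59 × 8.2 × 0.8 = 47.406 kPa
q_ult = 145.31 + 47.406 = 192.71 kPa.
q_all = 192.71 / 3 = 64.238 kPa.

q_all ≈ 60 kPa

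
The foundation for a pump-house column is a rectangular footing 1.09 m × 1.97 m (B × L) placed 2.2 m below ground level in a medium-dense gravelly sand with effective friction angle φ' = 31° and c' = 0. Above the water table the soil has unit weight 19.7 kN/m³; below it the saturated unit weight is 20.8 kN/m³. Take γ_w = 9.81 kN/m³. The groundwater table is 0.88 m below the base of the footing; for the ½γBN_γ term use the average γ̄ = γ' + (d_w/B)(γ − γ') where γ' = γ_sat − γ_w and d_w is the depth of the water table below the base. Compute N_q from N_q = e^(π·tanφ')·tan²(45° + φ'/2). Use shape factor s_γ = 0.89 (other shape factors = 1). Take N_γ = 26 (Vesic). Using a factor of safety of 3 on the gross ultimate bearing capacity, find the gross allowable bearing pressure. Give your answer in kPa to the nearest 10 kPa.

q_all ≈ 370 kPa

N_q = e^(π·tan31°)·tan²(60.5°) = 20.63.
q = γ·D_f = 19.7 × 2.2 = 43.34 kPa.
γ' = 10.99 kN/m³; averaging over the depth B below the base, γ̄ = γ' + (d_w/B)(γ − γ') = 18.022 kN/m³.
q·N_q = 43.34 × 20.631 = 894.14 kPa
0.5·γ·B·N_γ·s_γ = 0.5 × 18.022 × 1.09 × 26 × 0.89 = 227.28 kPa
q_ult = 894.14 + 227.28 = 1121.4 kPa.
q_all = 1121.4 / 3 = 373.81 kPa.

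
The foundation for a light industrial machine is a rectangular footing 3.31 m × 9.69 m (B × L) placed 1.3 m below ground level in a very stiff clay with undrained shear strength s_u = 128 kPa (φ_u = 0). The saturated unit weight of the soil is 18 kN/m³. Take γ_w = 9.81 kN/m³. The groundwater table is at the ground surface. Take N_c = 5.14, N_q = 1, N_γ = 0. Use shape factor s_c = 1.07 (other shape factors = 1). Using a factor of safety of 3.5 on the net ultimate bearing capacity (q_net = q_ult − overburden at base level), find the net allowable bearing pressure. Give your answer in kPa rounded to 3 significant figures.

Water table at ground surface, so effective unit weight γ' = 18 − 9.81 = 8.19 kN/m³ is used throughout; overburden q = 8.19 × 1.3 = 10.647 kPa.
Cohesion term c·N_c·s_c = 128 × 5.14 × 1.07 = 703.97 kPa; surcharge term q·N_q = 10.647 × 1 = 10.647 kPa.
q_ult = 703.97 + 10.647 = 714.62 kPa.
q_net = 714.62 − 10.647 = 703.97 kPa.
q_all(net) = 703.97 / 3.5 = 201.14 kPa.

q_all(net) ≈ 201 kPa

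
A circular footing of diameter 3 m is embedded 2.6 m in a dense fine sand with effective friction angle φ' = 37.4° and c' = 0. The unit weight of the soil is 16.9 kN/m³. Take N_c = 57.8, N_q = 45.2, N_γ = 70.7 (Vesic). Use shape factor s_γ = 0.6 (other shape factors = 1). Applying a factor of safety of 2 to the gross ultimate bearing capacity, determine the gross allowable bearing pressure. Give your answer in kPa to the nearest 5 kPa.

q_all ≈ 1530 kPa

q = γ·D_f = 16.9 × 2.6 = 43.94 kPa.
q·N_q = 43.94 × 45.2 = 1986.1 kPa
0.5·γ·B·N_γ·s_γ = 0.5 × 16.9 × 3 × 70.7 × 0.6 = 1075.3 kPa
q_ult = 1986.1 + 1075.3 = 3061.4 kPa.
q_all = q_ult / FS = 3061.4 / 2 = 1530.7 kPa.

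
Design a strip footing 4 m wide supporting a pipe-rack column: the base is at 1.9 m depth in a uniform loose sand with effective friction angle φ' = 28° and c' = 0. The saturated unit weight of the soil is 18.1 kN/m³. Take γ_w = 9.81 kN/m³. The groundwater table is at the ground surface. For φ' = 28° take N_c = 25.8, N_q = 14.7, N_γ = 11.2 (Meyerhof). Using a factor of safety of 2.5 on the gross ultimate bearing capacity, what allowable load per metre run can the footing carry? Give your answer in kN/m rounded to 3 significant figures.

With the water table at the surface the whole profile is submerged: γ' = 18.1 − 9.81 = 8.29 kN/m³, so q = γ'·D_f = 15.751 kPa; the same γ' applies in the ½γBN_γ term.
q_ult = q·N_q + 0.5·γ·B·N_γ
     = 15.751 × 14.7 + 0.5 × 8.29 × 4 × 11.2
     = 231.54 + 185.7 = 417.24 kPa.
Gross allowable pressure q_all = 417.24 / 2.5 = 166.89 kPa.
Allowable wall load = q_all × B = 166.89 × 4 = 667.58 kN per metre run.

≈ 668 kN/m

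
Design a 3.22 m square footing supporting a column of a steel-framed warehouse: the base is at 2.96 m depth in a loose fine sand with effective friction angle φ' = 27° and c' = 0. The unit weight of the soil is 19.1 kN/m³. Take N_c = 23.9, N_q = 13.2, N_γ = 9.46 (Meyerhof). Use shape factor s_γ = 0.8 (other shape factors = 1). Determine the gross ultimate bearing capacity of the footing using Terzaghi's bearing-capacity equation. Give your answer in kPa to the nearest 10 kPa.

q = γ·D_f = 19.1 × 2.96 = 56.536 kPa.
q·N_q = 56.536 × 13.2 = 746.28 kPa
0.5·γ·B·N_γ·s_γ = 0.5 × 19.1 × 3.22 × 9.46 × 0.8 = 232.72 kPa
q_ult = 746.28 + 232.72 = 979 kPa.

q_ult ≈ 980 kPa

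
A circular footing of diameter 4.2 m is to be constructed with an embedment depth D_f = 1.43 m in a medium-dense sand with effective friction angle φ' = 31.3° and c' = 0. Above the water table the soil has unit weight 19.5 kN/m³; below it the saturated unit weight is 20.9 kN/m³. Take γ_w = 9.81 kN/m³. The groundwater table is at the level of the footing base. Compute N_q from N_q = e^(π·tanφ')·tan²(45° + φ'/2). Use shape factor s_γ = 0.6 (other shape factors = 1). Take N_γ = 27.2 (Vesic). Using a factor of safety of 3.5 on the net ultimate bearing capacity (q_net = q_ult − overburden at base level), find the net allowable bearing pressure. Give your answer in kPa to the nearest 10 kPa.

q_all(net) ≈ 270 kPa

N_q = e^(π·tan31.3°)·tan²(60.65°) = 21.36.
Effective surcharge at the founding depth q = γ·D_f = 19.5 × 1.43 = 27.885 kPa.
The water table coincides with the base, so in the self-weight term γ → γ' = 11.09 kN/m³.
q_ult = q·N_q + 0.5·γ·B·N_γ·s_γ
     = 27.885 × 21.359 + 0.5 × 11.09 × 4.2 × 27.2 × 0.6
     = 595.6 + 380.08 = 975.68 kPa.
q_net = 975.68 − 27.885 = 947.79 kPa.
q_all(net) = 947.79 / 3.5 = 270.8 kPa.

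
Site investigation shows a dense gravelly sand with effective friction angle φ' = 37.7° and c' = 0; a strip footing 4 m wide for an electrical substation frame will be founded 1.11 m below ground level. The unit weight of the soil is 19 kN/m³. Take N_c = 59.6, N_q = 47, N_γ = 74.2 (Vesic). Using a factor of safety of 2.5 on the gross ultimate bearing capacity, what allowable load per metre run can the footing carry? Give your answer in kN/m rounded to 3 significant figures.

Effective surcharge at the founding depth q = γ·D_f = 19 × 1.11 = 21.09 kPa.
q_ult = q·N_q + 0.5·γ·B·N_γ
     = 21.09 × 47 + 0.5 × 19 × 4 × 74.2
     = 991.23 + 2819.6 = 3810.8 kPa.
Gross allowable pressure q_all = 3810.8 / 2.5 = 1524.3 kPa.
Allowable wall load = q_all × B = 1524.3 × 4 = 6097.3 kN per metre run.

≈ 6100 kN/m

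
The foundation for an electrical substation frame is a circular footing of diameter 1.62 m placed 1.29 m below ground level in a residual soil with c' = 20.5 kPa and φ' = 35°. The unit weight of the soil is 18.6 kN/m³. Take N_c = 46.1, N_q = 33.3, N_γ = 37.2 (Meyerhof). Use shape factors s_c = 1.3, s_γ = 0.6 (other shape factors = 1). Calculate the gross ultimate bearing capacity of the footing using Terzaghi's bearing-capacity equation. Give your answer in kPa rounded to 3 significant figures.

Effective surcharge at the founding depth q = γ·D_f = 18.6 × 1.29 = 23.994 kPa.
q_ult = c·N_c·s_c + q·N_q + 0.5·γ·B·N_γ·s_γ
     = 20.5 × 46.1 × 1.3 + 23.994 × 33.3 + 0.5 × 18.6 × 1.62 × 37.2 × 0.6
     = 1228.6 + 799 + 336.27 = 2363.8 kPa.

q_ult ≈ 2360 kPa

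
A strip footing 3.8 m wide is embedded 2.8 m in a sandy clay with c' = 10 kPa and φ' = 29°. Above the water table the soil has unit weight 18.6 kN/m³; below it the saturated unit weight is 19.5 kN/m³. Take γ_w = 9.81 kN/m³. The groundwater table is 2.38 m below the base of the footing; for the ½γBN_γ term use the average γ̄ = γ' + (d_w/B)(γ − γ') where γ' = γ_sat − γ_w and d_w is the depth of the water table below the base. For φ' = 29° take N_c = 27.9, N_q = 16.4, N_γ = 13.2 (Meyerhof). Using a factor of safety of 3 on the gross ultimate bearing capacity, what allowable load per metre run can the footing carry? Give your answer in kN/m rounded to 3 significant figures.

q = γ·D_f = 18.6 × 2.8 = 52.08 kPa.
γ' = 9.69 kN/m³; averaging over the depth B below the base, γ̄ = γ' + (d_w/B)(γ − γ') = 15.27 kN/m³.
c·N_c = 10 × 27.9 = 279 kPa
q·N_q = 52.08 × 16.4 = 854.11 kPa
0.5·γ·B·N_γ = 0.5 × 15.27 × 3.8 × 13.2 = 382.98 kPa
q_ult = 279 + 854.11 + 382.98 = 1516.1 kPa.
Gross allowable pressure q_all = 1516.1 / 3 = 505.37 kPa.
Allowable wall load = q_all × B = 505.37 × 3.8 = 1920.4 kN per metre run.

≈ 1920 kN/m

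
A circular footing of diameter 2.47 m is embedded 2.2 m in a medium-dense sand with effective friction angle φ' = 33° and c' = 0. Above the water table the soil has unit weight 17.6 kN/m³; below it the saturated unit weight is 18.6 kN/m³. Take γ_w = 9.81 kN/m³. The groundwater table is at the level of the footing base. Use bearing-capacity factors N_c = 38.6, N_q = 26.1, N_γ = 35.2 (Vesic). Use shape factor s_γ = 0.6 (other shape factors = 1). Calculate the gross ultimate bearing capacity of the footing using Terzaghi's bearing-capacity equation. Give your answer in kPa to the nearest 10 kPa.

q_ult ≈ 1240 kPa

Overburden at base level: q = 17.6 × 2.2 = 38.72 kPa.
Below the base the soil is submerged, so the ½γBN_γ term uses γ' = 18.6 − 9.81 = 8.79 kN/m³.
Surcharge term q·N_q = 38.72 × 26.1 = 1010.6 kPa; self-weight term 0.5·γ·B·N_γ·s_γ = 0.5 × 8.79 × 2.47 × 35.2 × 0.6 = 229.27 kPa.
q_ult = 1010.6 + 229.27 = 1239.9 kPa.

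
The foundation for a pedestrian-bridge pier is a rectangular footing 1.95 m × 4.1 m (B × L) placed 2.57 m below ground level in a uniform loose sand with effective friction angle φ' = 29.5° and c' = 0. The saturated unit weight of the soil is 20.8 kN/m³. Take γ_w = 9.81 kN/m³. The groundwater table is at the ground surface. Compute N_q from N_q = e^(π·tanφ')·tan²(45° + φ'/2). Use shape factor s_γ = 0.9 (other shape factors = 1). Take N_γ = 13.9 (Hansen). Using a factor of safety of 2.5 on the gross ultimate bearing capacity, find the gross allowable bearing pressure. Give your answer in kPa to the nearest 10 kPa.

q_all ≈ 250 kPa

N_q = e^(π·tan29.5°)·tan²(59.75°) = 17.39.
γ' = 20.8 − 9.81 = 10.99 kN/m³ (submerged throughout). q = 10.99 × 2.57 = 28.244 kPa; the same γ' applies in the ½γBN_γ term.
q·N_q = 28.244 × 17.391 = 491.19 kPa
0.5·γ·B·N_γ·s_γ = 0.5 × 10.99 × 1.95 × 13.9 × 0.9 = 134.05 kPa
q_ult = 491.19 + 134.05 = 625.24 kPa.
q_all = 625.24 / 2.5 = 250.09 kPa.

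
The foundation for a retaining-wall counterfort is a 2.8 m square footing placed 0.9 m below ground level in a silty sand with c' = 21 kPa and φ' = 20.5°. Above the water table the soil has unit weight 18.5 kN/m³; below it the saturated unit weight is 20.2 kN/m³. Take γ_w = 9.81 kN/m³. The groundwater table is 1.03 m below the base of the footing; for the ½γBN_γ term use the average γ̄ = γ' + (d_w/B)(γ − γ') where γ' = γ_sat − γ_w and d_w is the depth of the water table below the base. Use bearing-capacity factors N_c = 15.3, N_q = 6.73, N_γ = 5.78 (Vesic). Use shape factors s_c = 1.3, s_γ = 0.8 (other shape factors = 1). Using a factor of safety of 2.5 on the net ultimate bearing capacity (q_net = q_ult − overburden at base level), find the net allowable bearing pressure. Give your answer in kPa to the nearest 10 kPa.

Overburden at base level: q = 18.5 × 0.9 = 16.65 kPa.
The water table is 1.03 m below the base (< B = 2.8 m), so the ½γBN_γ term uses γ̄ = γ' + (d_w/B)(γ − γ') = 10.39 + (1.03/2.8)(18.5 − 10.39) = 13.373 kN/m³.
Cohesion term c·N_c·s_c = 21 × 15.3 × 1.3 = 417.69 kPa; surcharge term q·N_q = 16.65 × 6.73 = 112.05 kPa; self-weight term 0.5·γ·B·N_γ·s_γ = 0.5 × 13.373 × 2.8 × 5.78 × 0.8 = 86.574 kPa.
q_ult = 417.69 + 112.05 + 86.574 = 616.32 kPa.
q_net = 616.32 − 16.65 = 599.67 kPa.
q_all(net) = 599.67 / 2.5 = 239.87 kPa.

q_all(net) ≈ 240 kPa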